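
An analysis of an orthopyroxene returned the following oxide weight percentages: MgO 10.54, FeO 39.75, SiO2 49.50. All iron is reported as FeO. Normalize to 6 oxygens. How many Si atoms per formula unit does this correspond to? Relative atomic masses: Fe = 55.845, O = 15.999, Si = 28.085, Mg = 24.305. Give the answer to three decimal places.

MgO (M=40.304): mol = 0.26151; Mg = 0.26151, O = 0.26151.
FeO (M=71.844): mol = 0.55328; Fe = 0.55328, O = 0.55328.
SiO2 (M=60.083): mol = 0.82386; Si = 0.82386, O = 1.64772.
ΣO = 2.46251; factor = 6/ΣO = 2.43654.
Si apfu = 0.82386 × 2.43654 = 2.007.

2.007 Si apfu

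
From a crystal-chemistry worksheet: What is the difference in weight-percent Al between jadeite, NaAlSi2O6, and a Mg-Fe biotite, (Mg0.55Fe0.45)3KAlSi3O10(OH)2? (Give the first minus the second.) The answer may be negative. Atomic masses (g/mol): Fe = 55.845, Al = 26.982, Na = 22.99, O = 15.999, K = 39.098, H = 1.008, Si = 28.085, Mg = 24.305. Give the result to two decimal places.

7.48 percentage points

M(NaAlSi2O6) = 202.136 g/mol, so wt% Al = 26.982/202.136 × 100 = 13.35%.
M((Mg0.55Fe0.45)3KAlSi3O10(OH)2) = 459.833 g/mol, so wt% Al = 26.982/459.833 × 100 = 5.87%.
13.35 − 5.87 = 7.48 pp.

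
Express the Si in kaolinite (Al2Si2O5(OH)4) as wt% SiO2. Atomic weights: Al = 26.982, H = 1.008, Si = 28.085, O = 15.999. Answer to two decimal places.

M(Al2Si2O5(OH)4) = 258.157 g/mol; M(SiO2) = 60.083 g/mol.
Moles SiO2 per formula unit = 2 Si ÷ 1 = 2.0000.
SiO2 fraction = (2.0000 × 60.083) / 258.157 = 120.166/258.157 = 0.4655.

46.55 wt%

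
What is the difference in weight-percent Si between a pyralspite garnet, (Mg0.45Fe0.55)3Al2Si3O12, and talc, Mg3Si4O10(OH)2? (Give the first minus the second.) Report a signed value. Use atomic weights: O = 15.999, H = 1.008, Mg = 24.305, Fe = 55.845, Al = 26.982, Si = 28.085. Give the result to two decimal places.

First mineral: 84.255 g Si in 455.163 g formula = 18.51 wt% Si.
Second mineral: 112.340 g Si in 379.259 g formula = 29.62 wt% Si.
18.51% − 29.62% gives a difference of -11.11 percentage points.

-11.11 percentage points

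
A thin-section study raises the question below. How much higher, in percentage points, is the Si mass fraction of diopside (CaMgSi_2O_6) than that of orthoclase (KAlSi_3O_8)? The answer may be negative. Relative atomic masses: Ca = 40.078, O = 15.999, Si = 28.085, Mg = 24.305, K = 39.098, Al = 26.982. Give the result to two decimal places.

First mineral: 56.170 g Si in 216.547 g formula = 25.94 wt% Si.
Second mineral: 84.255 g Si in 278.327 g formula = 30.27 wt% Si.
25.94% − 30.27% gives a difference of -4.33 percentage points.

-4.33 percentage points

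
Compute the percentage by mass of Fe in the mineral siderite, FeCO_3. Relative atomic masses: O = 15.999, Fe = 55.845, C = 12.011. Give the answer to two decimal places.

M(FeCO_3) = 115.853 g/mol.
Fe contributes 1 × 55.845 = 55.845 g per mole.
55.845/115.853 = 0.4820 → 48.20%.

48.20 weight percent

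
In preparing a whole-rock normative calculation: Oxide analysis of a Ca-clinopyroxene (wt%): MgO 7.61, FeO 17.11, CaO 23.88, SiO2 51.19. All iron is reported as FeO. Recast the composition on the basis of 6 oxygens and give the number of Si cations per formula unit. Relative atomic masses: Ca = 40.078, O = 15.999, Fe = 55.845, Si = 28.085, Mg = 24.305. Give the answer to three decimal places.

7.61 wt% MgO ÷ 40.304 g/mol = 0.18882 mol, giving 0.18882 Mg and 0.18882 O.
17.11 wt% FeO ÷ 71.844 g/mol = 0.23815 mol, giving 0.23815 Fe and 0.23815 O.
23.88 wt% CaO ÷ 56.077 g/mol = 0.42584 mol, giving 0.42584 Ca and 0.42584 O.
51.19 wt% SiO2 ÷ 60.083 g/mol = 0.85199 mol, giving 0.85199 Si and 1.70398 O.
Oxygen sums to 2.55679; scaling by 6/2.55679 = 2.34669 puts the formula on 6 O.
Si: 0.85199 × 2.34669 = 1.999 atoms per formula unit.

1.999 Si apfu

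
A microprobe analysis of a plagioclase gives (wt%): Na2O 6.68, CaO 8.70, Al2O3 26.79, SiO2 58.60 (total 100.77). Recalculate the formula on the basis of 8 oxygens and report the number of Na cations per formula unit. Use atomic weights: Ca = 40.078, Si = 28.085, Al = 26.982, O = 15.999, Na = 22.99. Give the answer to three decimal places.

0.574 Na apfu

Na2O (M=61.979): mol = 0.10778; Na = 0.21556, O = 0.10778.
CaO (M=56.077): mol = 0.15514; Ca = 0.15514, O = 0.15514.
Al2O3 (M=101.961): mol = 0.26275; Al = 0.52550, O = 0.78825.
SiO2 (M=60.083): mol = 0.97532; Si = 0.97532, O = 1.95064.
ΣO = 3.00181; factor = 8/ΣO = 2.66506.
Na apfu = 0.21556 × 2.66506 = 0.574.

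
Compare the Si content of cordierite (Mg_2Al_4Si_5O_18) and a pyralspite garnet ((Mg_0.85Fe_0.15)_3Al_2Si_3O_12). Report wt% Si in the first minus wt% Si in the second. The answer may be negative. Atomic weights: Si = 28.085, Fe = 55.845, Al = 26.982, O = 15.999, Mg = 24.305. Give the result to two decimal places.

Si in Mg_2Al_4Si_5O_18: molar mass 584.945 g/mol; 5×28.085 = 140.425 g → 24.01 wt%.
Si in (Mg_0.85Fe_0.15)_3Al_2Si_3O_12: molar mass 417.315 g/mol; 3×28.085 = 84.255 g → 20.19 wt%.
Difference = 24.01 − 20.19 = 3.82 percentage points.

3.82 percentage points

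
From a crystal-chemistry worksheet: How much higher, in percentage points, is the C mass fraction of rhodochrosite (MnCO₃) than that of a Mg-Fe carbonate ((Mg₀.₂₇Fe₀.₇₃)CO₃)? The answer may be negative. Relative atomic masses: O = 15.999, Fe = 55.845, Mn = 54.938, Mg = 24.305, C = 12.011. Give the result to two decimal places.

First mineral: 12.011 g C in 114.946 g formula = 10.45 wt% C.
Second mineral: 12.011 g C in 107.337 g formula = 11.19 wt% C.
10.45% − 11.19% gives a difference of -0.74 percentage points.

-0.74 percentage points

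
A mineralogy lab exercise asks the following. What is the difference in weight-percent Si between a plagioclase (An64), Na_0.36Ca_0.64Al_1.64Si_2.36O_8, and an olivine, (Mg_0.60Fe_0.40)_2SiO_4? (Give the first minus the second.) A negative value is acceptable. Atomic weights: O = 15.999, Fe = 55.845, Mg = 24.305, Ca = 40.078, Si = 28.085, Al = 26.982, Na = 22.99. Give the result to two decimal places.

7.40 percentage points

Si in Na_0.36Ca_0.64Al_1.64Si_2.36O_8: molar mass 272.449 g/mol; 2.36×28.085 = 66.281 g → 24.33 wt%.
Si in (Mg_0.60Fe_0.40)_2SiO_4: molar mass 165.923 g/mol; 1×28.085 = 28.085 g → 16.93 wt%.
Difference = 24.33 − 16.93 = 7.40 percentage points.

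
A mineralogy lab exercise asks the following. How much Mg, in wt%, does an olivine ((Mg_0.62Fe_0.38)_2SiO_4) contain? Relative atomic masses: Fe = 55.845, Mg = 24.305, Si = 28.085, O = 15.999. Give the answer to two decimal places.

Molar mass of (Mg_0.62Fe_0.38)_2SiO_4: 1.24×24.305 + 0.76×55.845 + 1×28.085 + 4×15.999 = 164.661 g/mol.
Mass of Mg per formula unit: 1.24 × 24.305 = 30.138 g.
Weight fraction Mg = 30.138 / 164.661 = 0.1830.

18.30 wt%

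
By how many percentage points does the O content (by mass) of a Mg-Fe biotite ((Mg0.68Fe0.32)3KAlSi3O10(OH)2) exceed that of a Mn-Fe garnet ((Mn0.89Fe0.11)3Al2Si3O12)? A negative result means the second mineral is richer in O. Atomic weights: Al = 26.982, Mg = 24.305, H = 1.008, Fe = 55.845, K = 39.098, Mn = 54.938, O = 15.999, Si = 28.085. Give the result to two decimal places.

First mineral: 191.988 g O in 447.532 g formula = 42.90 wt% O.
Second mineral: 191.988 g O in 495.320 g formula = 38.76 wt% O.
42.90% − 38.76% gives a difference of 4.14 percentage points.

4.14 percentage points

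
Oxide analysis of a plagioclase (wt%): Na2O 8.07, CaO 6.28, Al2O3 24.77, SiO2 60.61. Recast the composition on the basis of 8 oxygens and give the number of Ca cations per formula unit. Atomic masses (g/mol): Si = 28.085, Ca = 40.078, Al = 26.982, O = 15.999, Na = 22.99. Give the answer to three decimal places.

Na2O: 8.07/61.979 = 0.13021 mol → 0.26042 mol Na, 0.13021 mol O.
CaO: 6.28/56.077 = 0.11199 mol → 0.11199 mol Ca, 0.11199 mol O.
Al2O3: 24.77/101.961 = 0.24294 mol → 0.48588 mol Al, 0.72882 mol O.
SiO2: 60.61/60.083 = 1.00877 mol → 1.00877 mol Si, 2.01754 mol O.
Total oxygen = 2.98856 mol. Normalization factor = 8/2.98856 = 2.67687.
Ca per 8 O = 0.11199 × 2.67687 = 0.300.

0.300 Ca apfu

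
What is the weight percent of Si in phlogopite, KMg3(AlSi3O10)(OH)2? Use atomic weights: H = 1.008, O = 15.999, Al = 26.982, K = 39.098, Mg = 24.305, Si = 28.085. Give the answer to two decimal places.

20.19 mass %

Formula mass = 1*39.098 + 3*24.305 + 1*26.982 + 3*28.085 + 12*15.999 + 2*1.008 = 417.254 g/mol, of which 84.255 g is Si.
So Si makes up 84.255/417.254 = 0.2019 of the mass, i.e. 20.19%.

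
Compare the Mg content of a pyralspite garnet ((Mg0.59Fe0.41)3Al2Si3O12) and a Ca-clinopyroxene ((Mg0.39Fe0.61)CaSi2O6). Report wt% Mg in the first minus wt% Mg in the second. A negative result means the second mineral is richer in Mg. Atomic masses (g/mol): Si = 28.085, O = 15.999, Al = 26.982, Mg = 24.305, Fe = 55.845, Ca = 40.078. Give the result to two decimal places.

M((Mg0.59Fe0.41)3Al2Si3O12) = 441.916 g/mol, so wt% Mg = 43.020/441.916 × 100 = 9.73%.
M((Mg0.39Fe0.61)CaSi2O6) = 235.786 g/mol, so wt% Mg = 9.479/235.786 × 100 = 4.02%.
9.73 − 4.02 = 5.71 pp.

5.71 percentage points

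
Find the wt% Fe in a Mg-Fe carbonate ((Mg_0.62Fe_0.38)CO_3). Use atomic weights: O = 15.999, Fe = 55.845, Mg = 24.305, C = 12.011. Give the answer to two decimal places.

22.04 mass %

Molar mass of (Mg_0.62Fe_0.38)CO_3: 0.62·24.305 + 0.38·55.845 + 1·12.011 + 3·15.999 = 96.298 g/mol.
Mass of Fe per formula unit: 0.38 × 55.845 = 21.221 g.
Weight fraction Fe = 21.221 / 96.298 = 0.2204.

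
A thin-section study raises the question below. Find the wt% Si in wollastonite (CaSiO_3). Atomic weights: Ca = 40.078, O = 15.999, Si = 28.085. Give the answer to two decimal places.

24.18 mass %

Molar mass of CaSiO_3: 1·40.078 + 1·28.085 + 3·15.999 = 116.160 g/mol.
Mass of Si per formula unit: 1 × 28.085 = 28.085 g.
Weight fraction Si = 28.085 / 116.160 = 0.2418.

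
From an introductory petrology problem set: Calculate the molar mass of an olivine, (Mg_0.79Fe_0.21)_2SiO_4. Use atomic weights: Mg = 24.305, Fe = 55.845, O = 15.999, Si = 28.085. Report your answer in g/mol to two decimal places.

The formula mass is the sum 1.58×24.305 + 0.42×55.845 + 1×28.085 + 4×15.999.

153.94 g/mol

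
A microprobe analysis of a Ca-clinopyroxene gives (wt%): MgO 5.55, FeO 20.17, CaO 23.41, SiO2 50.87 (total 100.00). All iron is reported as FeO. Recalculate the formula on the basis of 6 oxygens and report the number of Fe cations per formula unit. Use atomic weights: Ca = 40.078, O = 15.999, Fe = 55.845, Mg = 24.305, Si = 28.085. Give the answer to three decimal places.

MgO (M=40.304): mol = 0.13770; Mg = 0.13770, O = 0.13770.
FeO (M=71.844): mol = 0.28075; Fe = 0.28075, O = 0.28075.
CaO (M=56.077): mol = 0.41746; Ca = 0.41746, O = 0.41746.
SiO2 (M=60.083): mol = 0.84666; Si = 0.84666, O = 1.69332.
ΣO = 2.52923; factor = 6/ΣO = 2.37226.
Fe apfu = 0.28075 × 2.37226 = 0.666.

0.666 Fe apfu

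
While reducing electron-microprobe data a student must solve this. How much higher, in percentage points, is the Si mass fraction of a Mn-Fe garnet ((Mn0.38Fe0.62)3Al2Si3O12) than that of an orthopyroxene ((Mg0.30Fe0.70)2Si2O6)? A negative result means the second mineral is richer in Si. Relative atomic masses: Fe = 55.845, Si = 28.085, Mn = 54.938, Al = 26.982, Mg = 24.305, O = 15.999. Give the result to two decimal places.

Si in (Mn0.38Fe0.62)3Al2Si3O12: molar mass 496.708 g/mol; 3×28.085 = 84.255 g → 16.96 wt%.
Si in (Mg0.30Fe0.70)2Si2O6: molar mass 244.930 g/mol; 2×28.085 = 56.170 g → 22.93 wt%.
Difference = 16.96 − 22.93 = -5.97 percentage points.

-5.97 percentage points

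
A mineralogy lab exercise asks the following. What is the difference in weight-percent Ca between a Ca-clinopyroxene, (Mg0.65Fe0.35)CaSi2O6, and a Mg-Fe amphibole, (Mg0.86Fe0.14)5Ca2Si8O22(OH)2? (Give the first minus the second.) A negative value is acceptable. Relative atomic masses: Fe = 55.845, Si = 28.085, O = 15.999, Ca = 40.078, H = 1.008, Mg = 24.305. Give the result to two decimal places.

M((Mg0.65Fe0.35)CaSi2O6) = 227.586 g/mol, so wt% Ca = 40.078/227.586 × 100 = 17.61%.
M((Mg0.86Fe0.14)5Ca2Si8O22(OH)2) = 834.431 g/mol, so wt% Ca = 80.156/834.431 × 100 = 9.61%.
17.61 − 9.61 = 8.00 pp.

8.00 percentage points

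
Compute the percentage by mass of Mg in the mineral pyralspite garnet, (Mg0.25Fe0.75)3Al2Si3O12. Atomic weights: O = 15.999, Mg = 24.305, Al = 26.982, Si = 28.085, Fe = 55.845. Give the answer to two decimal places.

3.85 mass %

Molar mass of (Mg0.25Fe0.75)3Al2Si3O12: 0.75×24.305 + 2.25×55.845 + 2×26.982 + 3×28.085 + 12×15.999 = 474.087 g/mol.
Mass of Mg per formula unit: 0.75 × 24.305 = 18.229 g.
Weight fraction Mg = 18.229 / 474.087 = 0.0385.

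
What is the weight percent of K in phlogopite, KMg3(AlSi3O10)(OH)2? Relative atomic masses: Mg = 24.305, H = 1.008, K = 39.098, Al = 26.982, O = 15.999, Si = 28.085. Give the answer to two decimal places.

9.37 weight percent

Formula mass = 1×39.098 + 3×24.305 + 1×26.982 + 3×28.085 + 12×15.999 + 2×1.008 = 417.254 g/mol, of which 39.098 g is K.
So K makes up 39.098/417.254 = 0.0937 of the mass, i.e. 9.37%.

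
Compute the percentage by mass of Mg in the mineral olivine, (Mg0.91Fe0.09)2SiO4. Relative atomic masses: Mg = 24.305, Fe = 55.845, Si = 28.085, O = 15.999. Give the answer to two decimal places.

30.22 wt%

Formula mass = 1.82·24.305 + 0.18·55.845 + 1·28.085 + 4·15.999 = 146.368 g/mol, of which 44.235 g is Mg.
So Mg makes up 44.235/146.368 = 0.3022 of the mass, i.e. 30.22%.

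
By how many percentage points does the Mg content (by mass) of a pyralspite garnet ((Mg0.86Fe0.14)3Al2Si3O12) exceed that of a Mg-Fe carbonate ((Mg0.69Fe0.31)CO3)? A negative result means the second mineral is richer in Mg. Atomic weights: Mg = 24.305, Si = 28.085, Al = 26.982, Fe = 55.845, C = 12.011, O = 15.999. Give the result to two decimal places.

M((Mg0.86Fe0.14)3Al2Si3O12) = 416.369 g/mol, so wt% Mg = 62.707/416.369 × 100 = 15.06%.
M((Mg0.69Fe0.31)CO3) = 94.090 g/mol, so wt% Mg = 16.770/94.090 × 100 = 17.82%.
15.06 − 17.82 = -2.76 pp.

-2.76 percentage points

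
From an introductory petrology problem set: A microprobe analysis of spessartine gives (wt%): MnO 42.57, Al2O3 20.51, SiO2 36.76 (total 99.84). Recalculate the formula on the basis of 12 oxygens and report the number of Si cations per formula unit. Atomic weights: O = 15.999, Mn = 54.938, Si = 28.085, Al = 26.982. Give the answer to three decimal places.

MnO (M=70.937): mol = 0.60011; Mn = 0.60011, O = 0.60011.
Al2O3 (M=101.961): mol = 0.20116; Al = 0.40232, O = 0.60348.
SiO2 (M=60.083): mol = 0.61182; Si = 0.61182, O = 1.22364.
ΣO = 2.42723; factor = 12/ΣO = 4.94391.
Si apfu = 0.61182 × 4.94391 = 3.025.

3.025 Si apfu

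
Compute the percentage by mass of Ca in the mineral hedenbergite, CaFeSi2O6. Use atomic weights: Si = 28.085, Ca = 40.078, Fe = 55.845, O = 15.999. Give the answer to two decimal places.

Formula mass = 1·40.078 + 1·55.845 + 2·28.085 + 6·15.999 = 248.087 g/mol, of which 40.078 g is Ca.
So Ca makes up 40.078/248.087 = 0.1615 of the mass, i.e. 16.15%.

16.15 weight percent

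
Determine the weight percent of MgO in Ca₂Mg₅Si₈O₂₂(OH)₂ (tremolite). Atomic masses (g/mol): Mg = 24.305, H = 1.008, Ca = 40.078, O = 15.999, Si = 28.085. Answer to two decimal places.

24.81 wt%

M(Ca₂Mg₅Si₈O₂₂(OH)₂) = 812.353 g/mol; M(MgO) = 40.304 g/mol.
Moles MgO per formula unit = 5 Mg ÷ 1 = 5.0000.
MgO fraction = (5.0000 × 40.304) / 812.353 = 201.520/812.353 = 0.2481.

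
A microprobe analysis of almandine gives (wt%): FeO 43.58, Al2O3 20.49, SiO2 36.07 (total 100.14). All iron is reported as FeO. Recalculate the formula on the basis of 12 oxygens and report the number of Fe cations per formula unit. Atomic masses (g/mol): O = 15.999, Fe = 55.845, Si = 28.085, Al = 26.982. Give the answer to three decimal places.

FeO: 43.58/71.844 = 0.60659 mol → 0.60659 mol Fe, 0.60659 mol O.
Al2O3: 20.49/101.961 = 0.20096 mol → 0.40192 mol Al, 0.60288 mol O.
SiO2: 36.07/60.083 = 0.60034 mol → 0.60034 mol Si, 1.20068 mol O.
Total oxygen = 2.41015 mol. Normalization factor = 12/2.41015 = 4.97894.
Fe per 12 O = 0.60659 × 4.97894 = 3.020.

3.020 Fe apfu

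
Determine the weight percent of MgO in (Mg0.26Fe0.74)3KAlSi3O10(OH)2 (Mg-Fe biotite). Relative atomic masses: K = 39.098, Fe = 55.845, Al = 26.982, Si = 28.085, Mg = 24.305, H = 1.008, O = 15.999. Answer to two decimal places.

Molar mass of (Mg0.26Fe0.74)3KAlSi3O10(OH)2 = 0.78*24.305 + 2.22*55.845 + 1*39.098 + 1*26.982 + 3*28.085 + 12*15.999 + 2*1.008 = 487.273 g/mol.
Each formula unit contains 0.78 Mg, equivalent to 0.78/1 = 0.7800 mol MgO.
M(MgO) = 1×24.305 + 1×15.999 = 40.304 g/mol.
Mass of MgO per formula unit = 0.7800 × 40.304 = 31.437 g.
MgO wt% = 31.437 / 487.273 × 100 = 6.45%.

6.45 wt%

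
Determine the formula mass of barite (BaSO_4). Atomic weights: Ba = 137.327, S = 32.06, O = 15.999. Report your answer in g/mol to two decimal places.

The formula mass is the sum 1(137.327) + 1(32.06) + 4(15.999).

233.38 g/mol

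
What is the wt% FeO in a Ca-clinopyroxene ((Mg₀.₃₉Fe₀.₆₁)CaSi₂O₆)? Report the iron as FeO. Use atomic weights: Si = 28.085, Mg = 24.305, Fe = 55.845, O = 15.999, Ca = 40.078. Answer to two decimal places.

18.59 wt%

Molar mass of (Mg₀.₃₉Fe₀.₆₁)CaSi₂O₆ = 0.39*24.305 + 0.61*55.845 + 1*40.078 + 2*28.085 + 6*15.999 = 235.786 g/mol.
Each formula unit contains 0.61 Fe, equivalent to 0.61/1 = 0.6100 mol FeO.
M(FeO) = 1×55.845 + 1×15.999 = 71.844 g/mol.
Mass of FeO per formula unit = 0.6100 × 71.844 = 43.825 g.
FeO wt% = 43.825 / 235.786 × 100 = 18.59%.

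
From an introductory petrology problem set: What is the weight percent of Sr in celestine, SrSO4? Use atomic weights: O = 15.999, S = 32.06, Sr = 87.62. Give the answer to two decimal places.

47.70 weight percent

Formula mass = 1·87.62 + 1·32.06 + 4·15.999 = 183.676 g/mol, of which 87.620 g is Sr.
So Sr makes up 87.620/183.676 = 0.4770 of the mass, i.e. 47.70%.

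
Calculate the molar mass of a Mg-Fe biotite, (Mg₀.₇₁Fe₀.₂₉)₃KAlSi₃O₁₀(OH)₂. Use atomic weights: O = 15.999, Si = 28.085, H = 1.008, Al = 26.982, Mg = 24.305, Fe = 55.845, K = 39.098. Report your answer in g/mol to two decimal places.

The formula mass is the sum 2.13×24.305 + 0.87×55.845 + 1×39.098 + 1×26.982 + 3×28.085 + 12×15.999 + 2×1.008.

444.69 g/mol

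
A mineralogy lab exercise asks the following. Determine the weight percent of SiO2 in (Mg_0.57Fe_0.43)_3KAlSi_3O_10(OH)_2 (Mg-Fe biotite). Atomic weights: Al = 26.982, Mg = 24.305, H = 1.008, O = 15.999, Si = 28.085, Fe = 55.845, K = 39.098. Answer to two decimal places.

M((Mg_0.57Fe_0.43)_3KAlSi_3O_10(OH)_2) = 457.941 g/mol; M(SiO2) = 60.083 g/mol.
Moles SiO2 per formula unit = 3 Si ÷ 1 = 3.0000.
SiO2 fraction = (3.0000 × 60.083) / 457.941 = 180.249/457.941 = 0.3936.

39.36 wt%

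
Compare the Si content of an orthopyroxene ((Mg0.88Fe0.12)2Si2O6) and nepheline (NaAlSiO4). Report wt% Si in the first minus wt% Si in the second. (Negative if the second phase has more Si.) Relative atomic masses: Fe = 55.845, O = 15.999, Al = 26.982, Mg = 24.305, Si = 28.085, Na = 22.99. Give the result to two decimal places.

M((Mg0.88Fe0.12)2Si2O6) = 208.344 g/mol, so wt% Si = 56.170/208.344 × 100 = 26.96%.
M(NaAlSiO4) = 142.053 g/mol, so wt% Si = 28.085/142.053 × 100 = 19.77%.
26.96 − 19.77 = 7.19 pp.

7.19 percentage points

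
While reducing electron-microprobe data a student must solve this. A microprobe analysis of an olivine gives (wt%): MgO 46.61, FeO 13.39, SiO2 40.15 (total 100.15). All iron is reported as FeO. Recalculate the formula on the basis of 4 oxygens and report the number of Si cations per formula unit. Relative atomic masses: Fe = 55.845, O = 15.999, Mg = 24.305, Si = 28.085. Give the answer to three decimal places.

46.61 wt% MgO ÷ 40.304 g/mol = 1.15646 mol, giving 1.15646 Mg and 1.15646 O.
13.39 wt% FeO ÷ 71.844 g/mol = 0.18638 mol, giving 0.18638 Fe and 0.18638 O.
40.15 wt% SiO2 ÷ 60.083 g/mol = 0.66824 mol, giving 0.66824 Si and 1.33648 O.
Oxygen sums to 2.67932; scaling by 4/2.67932 = 1.49292 puts the formula on 4 O.
Si: 0.66824 × 1.49292 = 0.998 atoms per formula unit.

0.998 Si apfu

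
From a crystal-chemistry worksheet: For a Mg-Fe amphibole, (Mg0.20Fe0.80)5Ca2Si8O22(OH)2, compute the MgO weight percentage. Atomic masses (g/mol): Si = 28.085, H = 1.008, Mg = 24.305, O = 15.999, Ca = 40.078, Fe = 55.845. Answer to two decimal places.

M((Mg0.20Fe0.80)5Ca2Si8O22(OH)2) = 938.513 g/mol; M(MgO) = 40.304 g/mol.
Moles MgO per formula unit = 1 Mg ÷ 1 = 1.0000.
MgO fraction = (1.0000 × 40.304) / 938.513 = 40.304/938.513 = 0.0429.

4.29 wt%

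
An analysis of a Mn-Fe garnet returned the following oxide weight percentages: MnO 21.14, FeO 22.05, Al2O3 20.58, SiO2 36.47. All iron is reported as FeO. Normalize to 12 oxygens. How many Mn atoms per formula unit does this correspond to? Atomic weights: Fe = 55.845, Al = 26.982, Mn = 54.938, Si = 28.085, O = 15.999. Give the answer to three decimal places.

1.475 Mn apfu

21.14 wt% MnO ÷ 70.937 g/mol = 0.29801 mol, giving 0.29801 Mn and 0.29801 O.
22.05 wt% FeO ÷ 71.844 g/mol = 0.30691 mol, giving 0.30691 Fe and 0.30691 O.
20.58 wt% Al2O3 ÷ 101.961 g/mol = 0.20184 mol, giving 0.40368 Al and 0.60552 O.
36.47 wt% SiO2 ÷ 60.083 g/mol = 0.60699 mol, giving 0.60699 Si and 1.21398 O.
Oxygen sums to 2.42442; scaling by 12/2.42442 = 4.94964 puts the formula on 12 O.
Mn: 0.29801 × 4.94964 = 1.475 atoms per formula unit.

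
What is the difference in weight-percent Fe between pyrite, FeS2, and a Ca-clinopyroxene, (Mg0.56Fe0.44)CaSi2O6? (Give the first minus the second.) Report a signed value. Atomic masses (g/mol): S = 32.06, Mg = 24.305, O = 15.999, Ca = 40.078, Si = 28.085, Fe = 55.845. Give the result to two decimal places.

First mineral: 55.845 g Fe in 119.965 g formula = 46.55 wt% Fe.
Second mineral: 24.572 g Fe in 230.425 g formula = 10.66 wt% Fe.
46.55% − 10.66% gives a difference of 35.89 percentage points.

35.89 percentage points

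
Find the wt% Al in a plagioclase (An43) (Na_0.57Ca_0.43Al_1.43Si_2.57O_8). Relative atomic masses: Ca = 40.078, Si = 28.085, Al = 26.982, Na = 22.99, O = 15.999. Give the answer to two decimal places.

14.34 weight percent

M(Na_0.57Ca_0.43Al_1.43Si_2.57O_8) = 269.093 g/mol.
Al contributes 1.43 × 26.982 = 38.584 g per mole.
38.584/269.093 = 0.1434 → 14.34%.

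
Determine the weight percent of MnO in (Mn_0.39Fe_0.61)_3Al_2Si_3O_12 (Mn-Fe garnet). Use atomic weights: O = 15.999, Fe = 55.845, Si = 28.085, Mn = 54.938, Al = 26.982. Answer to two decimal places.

16.71 wt%

Molar mass of (Mn_0.39Fe_0.61)_3Al_2Si_3O_12 = 1.17*54.938 + 1.83*55.845 + 2*26.982 + 3*28.085 + 12*15.999 = 496.681 g/mol.
Each formula unit contains 1.17 Mn, equivalent to 1.17/1 = 1.1700 mol MnO.
M(MnO) = 1×54.938 + 1×15.999 = 70.937 g/mol.
Mass of MnO per formula unit = 1.1700 × 70.937 = 82.996 g.
MnO wt% = 82.996 / 496.681 × 100 = 16.71%.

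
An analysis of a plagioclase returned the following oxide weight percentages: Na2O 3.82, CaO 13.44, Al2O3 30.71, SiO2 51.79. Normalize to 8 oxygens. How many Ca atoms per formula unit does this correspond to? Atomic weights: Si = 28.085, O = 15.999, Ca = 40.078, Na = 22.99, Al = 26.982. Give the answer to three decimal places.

3.82 wt% Na2O ÷ 61.979 g/mol = 0.06163 mol, giving 0.12326 Na and 0.06163 O.
13.44 wt% CaO ÷ 56.077 g/mol = 0.23967 mol, giving 0.23967 Ca and 0.23967 O.
30.71 wt% Al2O3 ÷ 101.961 g/mol = 0.30119 mol, giving 0.60238 Al and 0.90357 O.
51.79 wt% SiO2 ÷ 60.083 g/mol = 0.86197 mol, giving 0.86197 Si and 1.72394 O.
Oxygen sums to 2.92881; scaling by 8/2.92881 = 2.73148 puts the formula on 8 O.
Ca: 0.23967 × 2.73148 = 0.655 atoms per formula unit.

0.655 Ca apfu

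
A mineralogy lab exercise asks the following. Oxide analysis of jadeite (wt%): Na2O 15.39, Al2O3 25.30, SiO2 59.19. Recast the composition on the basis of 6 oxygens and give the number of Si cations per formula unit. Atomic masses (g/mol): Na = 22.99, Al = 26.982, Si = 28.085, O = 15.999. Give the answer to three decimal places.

1.995 Si apfu

Na2O: 15.39/61.979 = 0.24831 mol → 0.49662 mol Na, 0.24831 mol O.
Al2O3: 25.30/101.961 = 0.24813 mol → 0.49626 mol Al, 0.74439 mol O.
SiO2: 59.19/60.083 = 0.98514 mol → 0.98514 mol Si, 1.97028 mol O.
Total oxygen = 2.96298 mol. Normalization factor = 6/2.96298 = 2.02499.
Si per 6 O = 0.98514 × 2.02499 = 1.995.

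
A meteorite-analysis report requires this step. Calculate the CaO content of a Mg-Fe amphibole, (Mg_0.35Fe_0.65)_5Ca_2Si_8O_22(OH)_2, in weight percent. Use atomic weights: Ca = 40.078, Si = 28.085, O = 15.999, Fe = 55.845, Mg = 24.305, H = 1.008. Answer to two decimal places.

Molar mass of (Mg_0.35Fe_0.65)_5Ca_2Si_8O_22(OH)_2 = 1.75*24.305 + 3.25*55.845 + 2*40.078 + 8*28.085 + 24*15.999 + 2*1.008 = 914.858 g/mol.
Each formula unit contains 2 Ca, equivalent to 2/1 = 2.0000 mol CaO.
M(CaO) = 1×40.078 + 1×15.999 = 56.077 g/mol.
Mass of CaO per formula unit = 2.0000 × 56.077 = 112.154 g.
CaO wt% = 112.154 / 914.858 × 100 = 12.26%.

12.26 wt%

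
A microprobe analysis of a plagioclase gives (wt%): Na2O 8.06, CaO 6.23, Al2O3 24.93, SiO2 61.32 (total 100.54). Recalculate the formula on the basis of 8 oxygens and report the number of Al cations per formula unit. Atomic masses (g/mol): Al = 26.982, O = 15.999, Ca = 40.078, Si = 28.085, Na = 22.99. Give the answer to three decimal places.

8.06 wt% Na2O ÷ 61.979 g/mol = 0.13004 mol, giving 0.26008 Na and 0.13004 O.
6.23 wt% CaO ÷ 56.077 g/mol = 0.11110 mol, giving 0.11110 Ca and 0.11110 O.
24.93 wt% Al2O3 ÷ 101.961 g/mol = 0.24451 mol, giving 0.48902 Al and 0.73353 O.
61.32 wt% SiO2 ÷ 60.083 g/mol = 1.02059 mol, giving 1.02059 Si and 2.04118 O.
Oxygen sums to 3.01585; scaling by 8/3.01585 = 2.65265 puts the formula on 8 O.
Al: 0.48902 × 2.65265 = 1.297 atoms per formula unit.

1.297 Al apfu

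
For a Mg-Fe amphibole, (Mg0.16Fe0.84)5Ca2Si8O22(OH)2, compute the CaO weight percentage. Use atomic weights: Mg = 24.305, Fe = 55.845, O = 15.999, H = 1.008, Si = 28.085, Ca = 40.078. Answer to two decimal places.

M((Mg0.16Fe0.84)5Ca2Si8O22(OH)2) = 944.821 g/mol; M(CaO) = 56.077 g/mol.
Moles CaO per formula unit = 2 Ca ÷ 1 = 2.0000.
CaO fraction = (2.0000 × 56.077) / 944.821 = 112.154/944.821 = 0.1187.

11.87 wt%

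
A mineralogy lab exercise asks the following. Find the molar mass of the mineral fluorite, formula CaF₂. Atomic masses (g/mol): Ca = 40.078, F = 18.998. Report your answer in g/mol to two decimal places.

78.07 g/mol

Ca: 1 × 40.078 = 40.0780
F: 2 × 18.998 = 37.9960
Summing the contributions gives the formula mass.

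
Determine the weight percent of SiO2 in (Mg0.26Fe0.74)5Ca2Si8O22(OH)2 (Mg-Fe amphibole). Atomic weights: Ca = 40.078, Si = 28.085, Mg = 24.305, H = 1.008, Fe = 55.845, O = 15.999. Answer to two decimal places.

M((Mg0.26Fe0.74)5Ca2Si8O22(OH)2) = 929.051 g/mol; M(SiO2) = 60.083 g/mol.
Moles SiO2 per formula unit = 8 Si ÷ 1 = 8.0000.
SiO2 fraction = (8.0000 × 60.083) / 929.051 = 480.664/929.051 = 0.5174.

51.74 wt%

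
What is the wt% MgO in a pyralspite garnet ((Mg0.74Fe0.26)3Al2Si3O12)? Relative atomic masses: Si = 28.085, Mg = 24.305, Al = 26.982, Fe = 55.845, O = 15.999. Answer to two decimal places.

Formula mass = 427.723 g/mol.
2.22 Mg → 2.2200 mol MgO per formula unit; M(MgO) = 40.304, so MgO mass = 89.475 g.
89.475/427.723 × 100 = 20.92 wt%.

20.92 wt%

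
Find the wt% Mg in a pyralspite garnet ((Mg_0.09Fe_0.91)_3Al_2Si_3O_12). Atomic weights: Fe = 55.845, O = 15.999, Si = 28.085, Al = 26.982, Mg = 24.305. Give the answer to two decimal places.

1.34 mass %

Molar mass of (Mg_0.09Fe_0.91)_3Al_2Si_3O_12: 0.27×24.305 + 2.73×55.845 + 2×26.982 + 3×28.085 + 12×15.999 = 489.226 g/mol.
Mass of Mg per formula unit: 0.27 × 24.305 = 6.562 g.
Weight fraction Mg = 6.562 / 489.226 = 0.0134.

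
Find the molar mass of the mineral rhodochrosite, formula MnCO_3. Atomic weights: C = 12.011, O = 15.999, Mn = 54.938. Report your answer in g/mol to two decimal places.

114.95 g/mol

Mn: 1 × 54.938 = 54.9380
C: 1 × 12.011 = 12.0110
O: 3 × 15.999 = 47.9970
Summing the contributions gives the formula mass.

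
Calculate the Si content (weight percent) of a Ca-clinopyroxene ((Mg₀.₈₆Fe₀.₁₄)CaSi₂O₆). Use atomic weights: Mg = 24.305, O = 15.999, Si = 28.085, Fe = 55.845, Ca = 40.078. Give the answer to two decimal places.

Formula mass = 0.86×24.305 + 0.14×55.845 + 1×40.078 + 2×28.085 + 6×15.999 = 220.963 g/mol, of which 56.170 g is Si.
So Si makes up 56.170/220.963 = 0.2542 of the mass, i.e. 25.42%.

25.42 weight percent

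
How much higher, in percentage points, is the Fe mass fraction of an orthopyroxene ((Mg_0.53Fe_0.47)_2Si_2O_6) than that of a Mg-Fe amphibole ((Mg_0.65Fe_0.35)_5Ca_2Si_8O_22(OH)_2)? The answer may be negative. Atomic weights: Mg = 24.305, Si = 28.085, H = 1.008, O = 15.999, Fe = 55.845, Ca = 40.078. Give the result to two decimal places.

M((Mg_0.53Fe_0.47)_2Si_2O_6) = 230.422 g/mol, so wt% Fe = 52.494/230.422 × 100 = 22.78%.
M((Mg_0.65Fe_0.35)_5Ca_2Si_8O_22(OH)_2) = 867.548 g/mol, so wt% Fe = 97.729/867.548 × 100 = 11.26%.
22.78 − 11.26 = 11.52 pp.

11.52 percentage points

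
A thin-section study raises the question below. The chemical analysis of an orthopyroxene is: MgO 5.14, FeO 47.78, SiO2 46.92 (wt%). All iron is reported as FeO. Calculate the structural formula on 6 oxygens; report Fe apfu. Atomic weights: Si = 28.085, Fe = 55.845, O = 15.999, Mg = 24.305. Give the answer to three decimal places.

1.695 Fe apfu

MgO: 5.14/40.304 = 0.12753 mol → 0.12753 mol Mg, 0.12753 mol O.
FeO: 47.78/71.844 = 0.66505 mol → 0.66505 mol Fe, 0.66505 mol O.
SiO2: 46.92/60.083 = 0.78092 mol → 0.78092 mol Si, 1.56184 mol O.
Total oxygen = 2.35442 mol. Normalization factor = 6/2.35442 = 2.54840.
Fe per 6 O = 0.66505 × 2.54840 = 1.695.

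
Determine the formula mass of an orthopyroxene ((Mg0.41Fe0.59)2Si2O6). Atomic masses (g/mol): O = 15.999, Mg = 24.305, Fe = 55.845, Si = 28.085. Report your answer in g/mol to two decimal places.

237.99 g/mol

M = 0.82*24.305 + 1.18*55.845 + 2*28.085 + 6*15.999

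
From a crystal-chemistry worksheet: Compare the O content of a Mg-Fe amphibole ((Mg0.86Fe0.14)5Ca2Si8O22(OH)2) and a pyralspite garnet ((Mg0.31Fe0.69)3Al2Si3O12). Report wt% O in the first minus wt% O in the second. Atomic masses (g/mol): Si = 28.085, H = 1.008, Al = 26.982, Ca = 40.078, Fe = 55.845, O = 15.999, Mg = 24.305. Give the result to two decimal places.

5.03 percentage points

M((Mg0.86Fe0.14)5Ca2Si8O22(OH)2) = 834.431 g/mol, so wt% O = 383.976/834.431 × 100 = 46.02%.
M((Mg0.31Fe0.69)3Al2Si3O12) = 468.410 g/mol, so wt% O = 191.988/468.410 × 100 = 40.99%.
46.02 − 40.99 = 5.03 pp.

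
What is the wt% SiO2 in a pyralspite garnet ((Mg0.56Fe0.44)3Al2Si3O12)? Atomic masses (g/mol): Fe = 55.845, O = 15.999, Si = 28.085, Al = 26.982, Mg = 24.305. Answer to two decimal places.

Formula mass = 444.755 g/mol.
3 Si → 3.0000 mol SiO2 per formula unit; M(SiO2) = 60.083, so SiO2 mass = 180.249 g.
180.249/444.755 × 100 = 40.53 wt%.

40.53 wt%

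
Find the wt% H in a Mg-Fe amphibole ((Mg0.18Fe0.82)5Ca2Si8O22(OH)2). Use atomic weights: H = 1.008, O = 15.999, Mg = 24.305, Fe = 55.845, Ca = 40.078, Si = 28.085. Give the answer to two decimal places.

0.21 weight percent

Molar mass of (Mg0.18Fe0.82)5Ca2Si8O22(OH)2: 0.90·24.305 + 4.10·55.845 + 2·40.078 + 8·28.085 + 24·15.999 + 2·1.008 = 941.667 g/mol.
Mass of H per formula unit: 2 × 1.008 = 2.016 g.
Weight fraction H = 2.016 / 941.667 = 0.0021.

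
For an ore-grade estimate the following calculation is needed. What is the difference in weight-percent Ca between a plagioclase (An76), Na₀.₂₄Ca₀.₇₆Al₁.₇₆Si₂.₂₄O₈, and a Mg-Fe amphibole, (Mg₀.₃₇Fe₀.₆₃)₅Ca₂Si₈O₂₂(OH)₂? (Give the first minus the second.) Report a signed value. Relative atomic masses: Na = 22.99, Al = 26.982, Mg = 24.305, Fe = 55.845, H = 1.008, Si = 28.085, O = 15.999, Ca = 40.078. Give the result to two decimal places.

2.31 percentage points

Ca in Na₀.₂₄Ca₀.₇₆Al₁.₇₆Si₂.₂₄O₈: molar mass 274.368 g/mol; 0.76×40.078 = 30.459 g → 11.10 wt%.
Ca in (Mg₀.₃₇Fe₀.₆₃)₅Ca₂Si₈O₂₂(OH)₂: molar mass 911.704 g/mol; 2×40.078 = 80.156 g → 8.79 wt%.
Difference = 11.10 − 8.79 = 2.31 percentage points.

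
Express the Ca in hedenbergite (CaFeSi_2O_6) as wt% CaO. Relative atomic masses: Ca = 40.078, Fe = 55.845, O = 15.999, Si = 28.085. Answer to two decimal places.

Molar mass of CaFeSi_2O_6 = 1*40.078 + 1*55.845 + 2*28.085 + 6*15.999 = 248.087 g/mol.
Each formula unit contains 1 Ca, equivalent to 1/1 = 1.0000 mol CaO.
M(CaO) = 1×40.078 + 1×15.999 = 56.077 g/mol.
Mass of CaO per formula unit = 1.0000 × 56.077 = 56.077 g.
CaO wt% = 56.077 / 248.087 × 100 = 22.60%.

22.60 wt%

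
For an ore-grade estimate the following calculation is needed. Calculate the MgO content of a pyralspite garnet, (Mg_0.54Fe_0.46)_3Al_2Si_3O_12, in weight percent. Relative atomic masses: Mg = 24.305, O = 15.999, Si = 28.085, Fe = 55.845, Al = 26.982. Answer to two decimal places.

14.62 wt%

Molar mass of (Mg_0.54Fe_0.46)_3Al_2Si_3O_12 = 1.62*24.305 + 1.38*55.845 + 2*26.982 + 3*28.085 + 12*15.999 = 446.647 g/mol.
Each formula unit contains 1.62 Mg, equivalent to 1.62/1 = 1.6200 mol MgO.
M(MgO) = 1×24.305 + 1×15.999 = 40.304 g/mol.
Mass of MgO per formula unit = 1.6200 × 40.304 = 65.292 g.
MgO wt% = 65.292 / 446.647 × 100 = 14.62%.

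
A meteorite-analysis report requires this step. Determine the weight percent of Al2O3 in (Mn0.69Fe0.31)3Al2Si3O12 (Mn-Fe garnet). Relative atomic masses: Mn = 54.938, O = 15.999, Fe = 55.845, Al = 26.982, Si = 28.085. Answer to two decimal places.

Molar mass of (Mn0.69Fe0.31)3Al2Si3O12 = 2.07*54.938 + 0.93*55.845 + 2*26.982 + 3*28.085 + 12*15.999 = 495.865 g/mol.
Each formula unit contains 2 Al, equivalent to 2/2 = 1.0000 mol Al2O3.
M(Al2O3) = 2×26.982 + 3×15.999 = 101.961 g/mol.
Mass of Al2O3 per formula unit = 1.0000 × 101.961 = 101.961 g.
Al2O3 wt% = 101.961 / 495.865 × 100 = 20.56%.

20.56 wt%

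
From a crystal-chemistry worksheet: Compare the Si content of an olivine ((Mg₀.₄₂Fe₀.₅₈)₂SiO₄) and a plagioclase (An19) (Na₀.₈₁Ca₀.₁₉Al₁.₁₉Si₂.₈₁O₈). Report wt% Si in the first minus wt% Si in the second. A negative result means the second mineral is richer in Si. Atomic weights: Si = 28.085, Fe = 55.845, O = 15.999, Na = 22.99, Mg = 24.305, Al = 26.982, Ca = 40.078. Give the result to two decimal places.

-13.91 percentage points

M((Mg₀.₄₂Fe₀.₅₈)₂SiO₄) = 177.277 g/mol, so wt% Si = 28.085/177.277 × 100 = 15.84%.
M(Na₀.₈₁Ca₀.₁₉Al₁.₁₉Si₂.₈₁O₈) = 265.256 g/mol, so wt% Si = 78.919/265.256 × 100 = 29.75%.
15.84 − 29.75 = -13.91 pp.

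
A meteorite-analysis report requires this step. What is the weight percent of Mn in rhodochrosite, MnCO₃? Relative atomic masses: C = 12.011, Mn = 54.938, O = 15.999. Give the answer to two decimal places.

Formula mass = 1·54.938 + 1·12.011 + 3·15.999 = 114.946 g/mol, of which 54.938 g is Mn.
So Mn makes up 54.938/114.946 = 0.4779 of the mass, i.e. 47.79%.

47.79 wt%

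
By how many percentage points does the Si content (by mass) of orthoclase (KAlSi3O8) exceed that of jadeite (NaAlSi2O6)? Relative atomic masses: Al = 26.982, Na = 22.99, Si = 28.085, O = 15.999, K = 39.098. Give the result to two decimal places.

2.48 percentage points

Si in KAlSi3O8: molar mass 278.327 g/mol; 3×28.085 = 84.255 g → 30.27 wt%.
Si in NaAlSi2O6: molar mass 202.136 g/mol; 2×28.085 = 56.170 g → 27.79 wt%.
Difference = 30.27 − 27.79 = 2.48 percentage points.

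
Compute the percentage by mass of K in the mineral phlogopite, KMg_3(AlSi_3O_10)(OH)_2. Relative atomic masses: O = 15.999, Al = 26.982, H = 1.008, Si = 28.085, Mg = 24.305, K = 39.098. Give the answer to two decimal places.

9.37 weight percent

Formula mass = 1*39.098 + 3*24.305 + 1*26.982 + 3*28.085 + 12*15.999 + 2*1.008 = 417.254 g/mol, of which 39.098 g is K.
So K makes up 39.098/417.254 = 0.0937 of the mass, i.e. 9.37%.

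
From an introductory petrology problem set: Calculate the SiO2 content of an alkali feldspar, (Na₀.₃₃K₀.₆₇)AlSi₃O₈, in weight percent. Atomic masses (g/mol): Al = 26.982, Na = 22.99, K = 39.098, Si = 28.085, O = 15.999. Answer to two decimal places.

66.02 wt%

Formula mass = 273.011 g/mol.
3 Si → 3.0000 mol SiO2 per formula unit; M(SiO2) = 60.083, so SiO2 mass = 180.249 g.
180.249/273.011 × 100 = 66.02 wt%.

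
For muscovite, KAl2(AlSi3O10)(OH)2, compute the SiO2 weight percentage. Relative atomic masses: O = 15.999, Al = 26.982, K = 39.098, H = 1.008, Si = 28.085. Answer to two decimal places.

45.25 wt%

Formula mass = 398.303 g/mol.
3 Si → 3.0000 mol SiO2 per formula unit; M(SiO2) = 60.083, so SiO2 mass = 180.249 g.
180.249/398.303 × 100 = 45.25 wt%.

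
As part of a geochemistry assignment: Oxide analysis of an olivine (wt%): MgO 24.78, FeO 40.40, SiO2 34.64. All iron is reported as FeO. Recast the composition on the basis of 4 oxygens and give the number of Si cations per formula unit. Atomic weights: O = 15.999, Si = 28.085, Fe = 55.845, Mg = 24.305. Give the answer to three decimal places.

0.990 Si apfu

MgO (M=40.304): mol = 0.61483; Mg = 0.61483, O = 0.61483.
FeO (M=71.844): mol = 0.56233; Fe = 0.56233, O = 0.56233.
SiO2 (M=60.083): mol = 0.57654; Si = 0.57654, O = 1.15308.
ΣO = 2.33024; factor = 4/ΣO = 1.71656.
Si apfu = 0.57654 × 1.71656 = 0.990.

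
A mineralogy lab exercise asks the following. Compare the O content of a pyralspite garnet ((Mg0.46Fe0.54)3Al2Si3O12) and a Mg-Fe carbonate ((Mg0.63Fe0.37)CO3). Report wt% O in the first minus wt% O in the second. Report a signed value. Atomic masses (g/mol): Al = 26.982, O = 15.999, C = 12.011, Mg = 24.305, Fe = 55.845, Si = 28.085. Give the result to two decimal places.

-7.74 percentage points

First mineral: 191.988 g O in 454.217 g formula = 42.27 wt% O.
Second mineral: 47.997 g O in 95.983 g formula = 50.01 wt% O.
42.27% − 50.01% gives a difference of -7.74 percentage points.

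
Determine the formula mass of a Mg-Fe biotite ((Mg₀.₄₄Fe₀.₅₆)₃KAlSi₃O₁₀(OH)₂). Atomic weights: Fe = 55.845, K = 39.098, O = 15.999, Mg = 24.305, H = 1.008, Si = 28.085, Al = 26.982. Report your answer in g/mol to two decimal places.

M = 1.32*24.305 + 1.68*55.845 + 1*39.098 + 1*26.982 + 3*28.085 + 12*15.999 + 2*1.008

470.24 g/mol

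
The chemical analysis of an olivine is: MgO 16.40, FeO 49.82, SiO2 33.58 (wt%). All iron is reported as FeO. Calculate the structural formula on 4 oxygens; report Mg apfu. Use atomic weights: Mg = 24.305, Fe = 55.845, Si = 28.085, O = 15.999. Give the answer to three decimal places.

MgO: 16.40/40.304 = 0.40691 mol → 0.40691 mol Mg, 0.40691 mol O.
FeO: 49.82/71.844 = 0.69345 mol → 0.69345 mol Fe, 0.69345 mol O.
SiO2: 33.58/60.083 = 0.55889 mol → 0.55889 mol Si, 1.11778 mol O.
Total oxygen = 2.21814 mol. Normalization factor = 4/2.21814 = 1.80331.
Mg per 4 O = 0.40691 × 1.80331 = 0.734.

0.734 Mg apfu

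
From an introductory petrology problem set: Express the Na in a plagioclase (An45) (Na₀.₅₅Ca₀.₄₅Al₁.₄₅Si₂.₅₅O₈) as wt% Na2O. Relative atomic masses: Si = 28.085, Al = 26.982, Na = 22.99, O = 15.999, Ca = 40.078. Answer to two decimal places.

6.33 wt%

M(Na₀.₅₅Ca₀.₄₅Al₁.₄₅Si₂.₅₅O₈) = 269.412 g/mol; M(Na2O) = 61.979 g/mol.
Moles Na2O per formula unit = 0.55 Na ÷ 2 = 0.2750.
Na2O fraction = (0.2750 × 61.979) / 269.412 = 17.044/269.412 = 0.0633.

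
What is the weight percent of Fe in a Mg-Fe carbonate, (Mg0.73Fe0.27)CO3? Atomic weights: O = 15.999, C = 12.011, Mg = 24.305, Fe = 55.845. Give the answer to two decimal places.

16.24 wt%

Molar mass of (Mg0.73Fe0.27)CO3: 0.73·24.305 + 0.27·55.845 + 1·12.011 + 3·15.999 = 92.829 g/mol.
Mass of Fe per formula unit: 0.27 × 55.845 = 15.078 g.
Weight fraction Fe = 15.078 / 92.829 = 0.1624.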